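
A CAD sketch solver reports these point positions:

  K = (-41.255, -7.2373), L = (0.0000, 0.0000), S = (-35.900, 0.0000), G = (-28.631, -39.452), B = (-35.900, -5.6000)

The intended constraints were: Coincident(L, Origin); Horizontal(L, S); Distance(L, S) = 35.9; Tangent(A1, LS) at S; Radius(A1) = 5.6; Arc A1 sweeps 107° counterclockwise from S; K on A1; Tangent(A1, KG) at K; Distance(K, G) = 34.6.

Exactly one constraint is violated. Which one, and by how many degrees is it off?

Tangent(A1, KG) at K — off by 4.40°.

L = (0.00, 0.00) ✓; L.y = 0.00, S.y = 0.00 ✓; |LS| = 35.90 ✓; ∠(BS, SL) = 90.00° ✓; |BS| = 5.600 ✓; bearing(B→K) − bearing(B→S) = 107.0° ✓; |BK| = 5.600 ✓; ∠(BK, KG) = 85.60° ✗; |KG| = 34.60 ✓.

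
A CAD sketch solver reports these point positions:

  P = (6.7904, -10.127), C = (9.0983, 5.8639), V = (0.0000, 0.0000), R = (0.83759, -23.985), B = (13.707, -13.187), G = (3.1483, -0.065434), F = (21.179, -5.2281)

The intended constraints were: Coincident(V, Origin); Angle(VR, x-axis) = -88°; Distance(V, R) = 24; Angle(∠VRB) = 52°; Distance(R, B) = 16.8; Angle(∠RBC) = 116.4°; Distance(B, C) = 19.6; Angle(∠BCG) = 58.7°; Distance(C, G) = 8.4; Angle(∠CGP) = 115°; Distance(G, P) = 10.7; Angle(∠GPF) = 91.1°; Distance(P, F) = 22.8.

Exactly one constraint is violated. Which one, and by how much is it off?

Distance(P, F) = 22.8 — off by 7.60.

V = (0.00, 0.00) ✓; VR at -88.00° ✓; |VR| = 24.00 ✓; ∠VRB = 52.00° ✓; |RB| = 16.80 ✓; ∠RBC = 116.4° ✓; |BC| = 19.60 ✓; ∠BCG = 58.70° ✓; |CG| = 8.400 ✓; ∠CGP = 115.0° ✓; |GP| = 10.70 ✓; ∠GPF = 91.10° ✓; |PF| = 15.20 ✗.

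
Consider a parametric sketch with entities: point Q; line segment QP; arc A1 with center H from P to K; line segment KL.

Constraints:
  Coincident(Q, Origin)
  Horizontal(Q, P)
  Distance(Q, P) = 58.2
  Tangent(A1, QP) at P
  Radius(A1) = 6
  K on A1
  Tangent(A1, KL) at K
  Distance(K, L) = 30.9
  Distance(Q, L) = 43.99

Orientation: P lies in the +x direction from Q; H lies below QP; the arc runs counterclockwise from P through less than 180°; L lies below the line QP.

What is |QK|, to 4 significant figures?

53.47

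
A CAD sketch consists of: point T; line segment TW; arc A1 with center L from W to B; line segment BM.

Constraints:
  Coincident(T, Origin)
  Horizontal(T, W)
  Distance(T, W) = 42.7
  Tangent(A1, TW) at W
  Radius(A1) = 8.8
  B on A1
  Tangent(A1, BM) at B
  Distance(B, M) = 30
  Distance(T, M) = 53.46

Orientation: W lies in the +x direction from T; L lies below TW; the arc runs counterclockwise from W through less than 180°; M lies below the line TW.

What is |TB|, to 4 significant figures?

35.22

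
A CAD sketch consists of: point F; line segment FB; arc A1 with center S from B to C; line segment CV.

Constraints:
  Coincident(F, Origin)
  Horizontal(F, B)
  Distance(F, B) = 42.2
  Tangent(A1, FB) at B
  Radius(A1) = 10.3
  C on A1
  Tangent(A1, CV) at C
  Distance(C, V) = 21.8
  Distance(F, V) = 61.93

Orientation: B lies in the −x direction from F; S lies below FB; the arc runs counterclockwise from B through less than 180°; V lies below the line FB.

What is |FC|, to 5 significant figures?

53.437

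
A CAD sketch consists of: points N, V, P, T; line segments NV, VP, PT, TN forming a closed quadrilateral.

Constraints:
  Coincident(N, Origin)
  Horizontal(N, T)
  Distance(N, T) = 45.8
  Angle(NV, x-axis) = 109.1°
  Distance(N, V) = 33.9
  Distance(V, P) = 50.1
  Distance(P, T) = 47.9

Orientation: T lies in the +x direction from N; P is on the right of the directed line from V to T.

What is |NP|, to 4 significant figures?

16.64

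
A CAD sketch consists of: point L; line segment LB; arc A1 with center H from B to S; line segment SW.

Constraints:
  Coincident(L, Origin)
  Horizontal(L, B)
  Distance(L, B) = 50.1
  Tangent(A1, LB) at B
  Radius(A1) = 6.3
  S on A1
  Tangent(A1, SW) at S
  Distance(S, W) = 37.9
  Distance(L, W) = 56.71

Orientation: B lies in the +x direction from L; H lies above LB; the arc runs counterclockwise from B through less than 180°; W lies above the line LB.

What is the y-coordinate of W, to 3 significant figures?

42.6

Checks: |HS| = 6.300 ✓; ∠(HS, SW) = 90.00° ✓; |SW| = 37.90 ✓; |LW| = 56.71 ✓.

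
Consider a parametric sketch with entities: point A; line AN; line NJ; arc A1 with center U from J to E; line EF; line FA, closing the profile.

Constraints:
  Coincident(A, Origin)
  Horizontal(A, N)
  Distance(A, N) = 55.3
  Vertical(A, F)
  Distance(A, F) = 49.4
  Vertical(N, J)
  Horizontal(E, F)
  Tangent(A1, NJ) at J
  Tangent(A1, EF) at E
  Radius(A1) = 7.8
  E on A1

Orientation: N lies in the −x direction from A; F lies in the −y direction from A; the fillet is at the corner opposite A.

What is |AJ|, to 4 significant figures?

69.20

The virtual corner opposite A is at (-55.30, -49.40). Since A1 is tangent to NJ there, UJ ⟂ NJ and since A1 is tangent to EF there, UE ⟂ EF, with radius 7.8, so the center U sits 7.8 in from both sides at U = (-47.50, -41.60). That places the tangent points at J = (-55.30, -41.60) on NJ and E = (-47.50, -49.40) on EF. Then |AJ| = |J − A| = 69.20.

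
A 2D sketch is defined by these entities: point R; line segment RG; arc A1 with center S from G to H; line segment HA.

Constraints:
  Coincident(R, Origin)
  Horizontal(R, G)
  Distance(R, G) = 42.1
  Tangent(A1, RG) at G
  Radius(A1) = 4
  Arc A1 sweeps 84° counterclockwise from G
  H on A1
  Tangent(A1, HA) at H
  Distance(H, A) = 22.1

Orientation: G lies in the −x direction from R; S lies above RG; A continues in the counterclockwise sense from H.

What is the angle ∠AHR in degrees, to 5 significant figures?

89.368°

R is at the origin; RG is horizontal with |RG| = 42.1 and G on the −x side, so G = (-42.100, 0.0000). Tangency of A1 to RG means the radius SG is perpendicular to RG, so S = G + (0, 4) = (-42.100, 4.0000). On A1, G sits at bearing -90° from S; an 84° counterclockwise sweep puts H at bearing -6°, so H = S + 4.0·(cos -6°, sin -6°) = (-38.122, 3.5819). A1 meets HA tangentially, so SH is at right angles to HA, so HA runs along (−sin -6°, cos -6°); with |HA| = 22.1, A = (-35.812, 25.561). Then cos ∠AHR = HA·HR / (|HA||HR|), giving 89.368°.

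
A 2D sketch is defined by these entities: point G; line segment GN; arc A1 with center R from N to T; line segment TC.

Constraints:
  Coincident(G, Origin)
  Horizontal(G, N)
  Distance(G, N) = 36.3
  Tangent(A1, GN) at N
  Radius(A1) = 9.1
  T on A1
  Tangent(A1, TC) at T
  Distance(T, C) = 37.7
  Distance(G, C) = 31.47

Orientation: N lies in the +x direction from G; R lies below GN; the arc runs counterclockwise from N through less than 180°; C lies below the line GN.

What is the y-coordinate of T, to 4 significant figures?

-3.039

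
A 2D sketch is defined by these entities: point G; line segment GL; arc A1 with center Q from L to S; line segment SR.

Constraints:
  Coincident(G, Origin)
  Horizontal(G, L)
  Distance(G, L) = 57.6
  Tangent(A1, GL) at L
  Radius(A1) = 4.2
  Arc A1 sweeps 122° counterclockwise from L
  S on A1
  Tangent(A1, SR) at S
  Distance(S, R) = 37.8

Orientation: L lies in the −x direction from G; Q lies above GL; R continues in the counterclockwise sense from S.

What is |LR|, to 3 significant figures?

41.9

G is at the origin; G and L share the same y with |GL| = 57.6 and L on the −x side, so L = (-57.6, 0.00). Tangency of A1 to GL means the radius QL is perpendicular to GL, so Q = L + (0, 4.2) = (-57.6, 4.20). On A1, L sits at bearing -90° from Q; a 122° counterclockwise sweep puts S at bearing 32°, so S = Q + 4.2·(cos 32°, sin 32°) = (-54.0, 6.43). Tangency of A1 to SR means the radius QS is perpendicular to SR, so SR runs along (−sin 32°, cos 32°); with |SR| = 37.8, R = (-74.1, 38.5). Then |LR| = |R − L| = 41.9.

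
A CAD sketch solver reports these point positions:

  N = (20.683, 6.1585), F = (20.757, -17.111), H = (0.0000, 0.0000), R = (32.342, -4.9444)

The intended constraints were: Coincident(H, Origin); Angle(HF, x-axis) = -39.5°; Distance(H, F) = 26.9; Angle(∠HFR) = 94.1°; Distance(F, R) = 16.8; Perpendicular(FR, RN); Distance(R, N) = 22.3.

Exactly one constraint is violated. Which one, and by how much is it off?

Distance(R, N) = 22.3 — off by 6.20.

H = (0.00, 0.00) ✓; HF at -39.50° ✓; |HF| = 26.90 ✓; ∠HFR = 94.10° ✓; |FR| = 16.80 ✓; ∠(FR, RN) = 90.00° ✓; |RN| = 16.10 ✗.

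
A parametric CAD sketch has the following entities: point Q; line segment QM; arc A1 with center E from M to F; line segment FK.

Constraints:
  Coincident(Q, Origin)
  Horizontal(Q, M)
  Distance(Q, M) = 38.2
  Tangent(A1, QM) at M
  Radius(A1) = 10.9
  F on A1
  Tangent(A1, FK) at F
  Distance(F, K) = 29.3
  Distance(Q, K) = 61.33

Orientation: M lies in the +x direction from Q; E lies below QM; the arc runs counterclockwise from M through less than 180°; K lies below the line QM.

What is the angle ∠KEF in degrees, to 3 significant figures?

69.6°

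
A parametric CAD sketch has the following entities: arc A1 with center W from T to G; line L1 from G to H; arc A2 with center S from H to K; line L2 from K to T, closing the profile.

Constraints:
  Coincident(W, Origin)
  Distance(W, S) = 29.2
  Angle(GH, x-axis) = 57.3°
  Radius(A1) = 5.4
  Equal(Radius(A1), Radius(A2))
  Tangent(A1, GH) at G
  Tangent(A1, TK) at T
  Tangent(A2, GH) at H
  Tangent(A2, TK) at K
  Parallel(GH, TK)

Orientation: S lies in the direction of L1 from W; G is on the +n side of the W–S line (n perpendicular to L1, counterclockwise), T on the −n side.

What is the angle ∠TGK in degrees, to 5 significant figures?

69.702°

Tangency of A1 to both parallel lines with radius 5.4 puts G and T at W ± 5.4·n: G = (-4.5442, 2.9173), T = (4.5442, -2.9173). Equal radii place H and K the same way about S: H = S + 5.4·n = (11.231, 27.489), K = S − 5.4·n = (20.319, 21.655). Then cos ∠TGK = GT·GK / (|GT||GK|), giving 69.702°.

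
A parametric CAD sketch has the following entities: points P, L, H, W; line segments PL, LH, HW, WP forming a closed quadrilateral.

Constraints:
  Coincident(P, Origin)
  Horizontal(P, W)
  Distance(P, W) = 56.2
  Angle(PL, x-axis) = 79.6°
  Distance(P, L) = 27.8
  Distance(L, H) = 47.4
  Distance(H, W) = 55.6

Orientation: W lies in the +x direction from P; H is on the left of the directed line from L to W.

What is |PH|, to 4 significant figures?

69.88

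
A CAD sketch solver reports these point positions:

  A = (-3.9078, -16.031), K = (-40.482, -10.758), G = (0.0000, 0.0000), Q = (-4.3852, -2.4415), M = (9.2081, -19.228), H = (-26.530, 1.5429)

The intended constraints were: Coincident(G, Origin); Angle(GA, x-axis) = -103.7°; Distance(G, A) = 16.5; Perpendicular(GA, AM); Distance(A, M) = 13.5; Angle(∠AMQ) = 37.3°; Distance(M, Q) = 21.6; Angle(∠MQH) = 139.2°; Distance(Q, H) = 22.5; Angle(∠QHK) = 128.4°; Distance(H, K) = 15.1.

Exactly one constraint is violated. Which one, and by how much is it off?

Distance(H, K) = 15.1 — off by 3.50.

G = (0.00, 0.00) ✓; GA at -103.7° ✓; |GA| = 16.50 ✓; ∠(GA, AM) = 90.00° ✓; |AM| = 13.50 ✓; ∠AMQ = 37.30° ✓; |MQ| = 21.60 ✓; ∠MQH = 139.2° ✓; |QH| = 22.50 ✓; ∠QHK = 128.4° ✓; |HK| = 18.60 ✗.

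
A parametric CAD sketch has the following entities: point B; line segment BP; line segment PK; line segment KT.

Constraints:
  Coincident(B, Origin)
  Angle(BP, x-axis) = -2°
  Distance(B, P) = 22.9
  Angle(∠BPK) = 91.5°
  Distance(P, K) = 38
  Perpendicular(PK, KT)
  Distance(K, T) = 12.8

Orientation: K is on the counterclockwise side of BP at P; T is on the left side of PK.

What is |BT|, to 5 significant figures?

39.897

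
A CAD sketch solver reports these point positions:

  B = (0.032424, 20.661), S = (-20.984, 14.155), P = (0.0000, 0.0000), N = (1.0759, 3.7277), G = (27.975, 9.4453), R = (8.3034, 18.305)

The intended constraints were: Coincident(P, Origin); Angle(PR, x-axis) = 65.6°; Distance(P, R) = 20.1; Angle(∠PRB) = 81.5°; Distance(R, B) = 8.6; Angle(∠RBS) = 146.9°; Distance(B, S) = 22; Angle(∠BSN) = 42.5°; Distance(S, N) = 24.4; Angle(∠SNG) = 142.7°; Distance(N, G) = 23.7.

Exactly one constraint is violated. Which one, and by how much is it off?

Distance(N, G) = 23.7 — off by 3.80.

P = (0.00, 0.00) ✓; PR at 65.60° ✓; |PR| = 20.10 ✓; ∠PRB = 81.50° ✓; |RB| = 8.600 ✓; ∠RBS = 146.9° ✓; |BS| = 22.00 ✓; ∠BSN = 42.50° ✓; |SN| = 24.40 ✓; ∠SNG = 142.7° ✓; |NG| = 27.50 ✗.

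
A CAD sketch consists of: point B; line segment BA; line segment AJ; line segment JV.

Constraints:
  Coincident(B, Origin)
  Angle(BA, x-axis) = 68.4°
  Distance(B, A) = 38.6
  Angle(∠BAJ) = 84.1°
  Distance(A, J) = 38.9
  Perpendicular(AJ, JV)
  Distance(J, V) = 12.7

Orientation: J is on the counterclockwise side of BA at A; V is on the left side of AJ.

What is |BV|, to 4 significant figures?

43.36

B is at the origin; BA runs at 68.4° with length 38.6, so A = 38.6·(cos 68.4°, sin 68.4°) = (14.21, 35.89). ∠BAJ = 84.1°, so AJ runs at 68.4° + (180° − 84.1°) = 164.3° from the x-axis; with |AJ| = 38.9, J = A + 38.9·(cos 164.3°, sin 164.3°) = (-23.24, 46.42). The perpendicularity gives JV at right angles to AJ; with |JV| = 12.7 on the left of AJ, V = J + 12.7·(-0.2706, -0.9627) = (-26.68, 34.19). Then |BV| = |V − B| = 43.36.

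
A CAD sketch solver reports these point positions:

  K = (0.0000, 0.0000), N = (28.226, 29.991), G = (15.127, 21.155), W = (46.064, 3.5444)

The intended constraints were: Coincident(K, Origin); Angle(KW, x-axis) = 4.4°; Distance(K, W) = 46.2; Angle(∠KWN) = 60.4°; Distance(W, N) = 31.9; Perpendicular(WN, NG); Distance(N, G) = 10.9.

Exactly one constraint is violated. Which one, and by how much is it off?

Distance(N, G) = 10.9 — off by 4.90.

K = (0.00, 0.00) ✓; KW at 4.400° ✓; |KW| = 46.20 ✓; ∠KWN = 60.40° ✓; |WN| = 31.90 ✓; ∠(WN, NG) = 90.00° ✓; |NG| = 15.80 ✗.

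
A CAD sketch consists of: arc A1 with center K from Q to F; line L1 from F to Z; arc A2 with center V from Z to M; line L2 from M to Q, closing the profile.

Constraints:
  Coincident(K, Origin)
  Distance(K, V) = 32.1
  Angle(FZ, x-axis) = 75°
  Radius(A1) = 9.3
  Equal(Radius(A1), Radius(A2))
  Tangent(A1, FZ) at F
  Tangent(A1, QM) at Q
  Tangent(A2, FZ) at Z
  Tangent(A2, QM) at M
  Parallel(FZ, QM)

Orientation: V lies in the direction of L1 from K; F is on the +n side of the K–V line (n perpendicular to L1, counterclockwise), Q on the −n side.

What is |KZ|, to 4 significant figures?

33.42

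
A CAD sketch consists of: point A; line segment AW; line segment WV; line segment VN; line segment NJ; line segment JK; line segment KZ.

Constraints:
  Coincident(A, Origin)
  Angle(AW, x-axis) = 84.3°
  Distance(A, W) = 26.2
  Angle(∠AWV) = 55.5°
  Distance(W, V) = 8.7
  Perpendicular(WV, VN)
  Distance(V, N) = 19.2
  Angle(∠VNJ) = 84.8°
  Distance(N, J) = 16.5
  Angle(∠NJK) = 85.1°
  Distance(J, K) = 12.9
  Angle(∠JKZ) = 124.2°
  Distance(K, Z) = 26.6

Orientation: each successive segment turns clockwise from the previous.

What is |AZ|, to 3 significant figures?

27.7

A is at the origin; AW runs at 84.3° with length 26.2, so W = (2.60, 26.1). ∠AWV = 55.5° gives WV at -40.2° from the x-axis; with |WV| = 8.7, V = (9.25, 20.5). The perpendicularity gives VN at right angles to WV, so VN runs at -130°; with |VN| = 19.2, N = (-3.15, 5.79). ∠VNJ = 84.8° gives NJ at 135° from the x-axis; with |NJ| = 16.5, J = (-14.7, 17.5). ∠NJK = 85.1° gives JK at 39.7° from the x-axis; with |JK| = 12.9, K = (-4.81, 25.8). ∠JKZ = 124.2° gives KZ at -16.1° from the x-axis; with |KZ| = 26.6, Z = (20.8, 18.4). Then |AZ| = |Z − A| = 27.7.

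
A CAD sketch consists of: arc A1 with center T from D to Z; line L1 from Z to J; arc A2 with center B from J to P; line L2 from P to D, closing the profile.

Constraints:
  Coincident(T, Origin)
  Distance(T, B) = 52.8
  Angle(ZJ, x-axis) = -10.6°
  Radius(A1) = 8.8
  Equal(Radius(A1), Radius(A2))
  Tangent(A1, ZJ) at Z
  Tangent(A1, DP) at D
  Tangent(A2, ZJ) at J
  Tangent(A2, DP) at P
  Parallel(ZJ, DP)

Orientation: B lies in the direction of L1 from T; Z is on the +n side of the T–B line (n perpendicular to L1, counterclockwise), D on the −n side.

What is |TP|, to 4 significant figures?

53.53

Tangency of A1 to both parallel lines with radius 8.8 puts Z and D at T ± 8.8·n: Z = (1.619, 8.650), D = (-1.619, -8.650). Equal radii place J and P the same way about B: J = B + 8.8·n = (53.52, -1.063), P = B − 8.8·n = (50.28, -18.36). Then |TP| = |P − T| = 53.53.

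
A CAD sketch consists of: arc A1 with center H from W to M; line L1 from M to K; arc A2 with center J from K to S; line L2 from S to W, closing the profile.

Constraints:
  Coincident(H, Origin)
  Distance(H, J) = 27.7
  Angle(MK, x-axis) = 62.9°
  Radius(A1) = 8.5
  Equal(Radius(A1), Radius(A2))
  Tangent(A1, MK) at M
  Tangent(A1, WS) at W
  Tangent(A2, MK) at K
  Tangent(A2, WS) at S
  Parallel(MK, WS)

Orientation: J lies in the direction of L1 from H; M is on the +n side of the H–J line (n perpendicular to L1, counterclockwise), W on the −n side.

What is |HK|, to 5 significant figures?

28.975

Tangency of A1 to both parallel lines with radius 8.5 puts M and W at H ± 8.5·n: M = (-7.5668, 3.8721), W = (7.5668, -3.8721). Equal radii place K and S the same way about J: K = J + 8.5·n = (5.0518, 28.531), S = J − 8.5·n = (20.185, 20.787). Then |HK| = |K − H| = 28.975.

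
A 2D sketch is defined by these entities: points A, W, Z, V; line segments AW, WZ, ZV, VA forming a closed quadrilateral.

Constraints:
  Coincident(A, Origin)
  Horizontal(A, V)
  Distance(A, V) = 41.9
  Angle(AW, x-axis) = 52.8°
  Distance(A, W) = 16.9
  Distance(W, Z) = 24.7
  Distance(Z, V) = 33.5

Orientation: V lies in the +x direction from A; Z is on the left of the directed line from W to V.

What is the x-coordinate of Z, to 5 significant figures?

28.083

Checks: |WZ| = 24.70 ✓; |ZV| = 33.50 ✓.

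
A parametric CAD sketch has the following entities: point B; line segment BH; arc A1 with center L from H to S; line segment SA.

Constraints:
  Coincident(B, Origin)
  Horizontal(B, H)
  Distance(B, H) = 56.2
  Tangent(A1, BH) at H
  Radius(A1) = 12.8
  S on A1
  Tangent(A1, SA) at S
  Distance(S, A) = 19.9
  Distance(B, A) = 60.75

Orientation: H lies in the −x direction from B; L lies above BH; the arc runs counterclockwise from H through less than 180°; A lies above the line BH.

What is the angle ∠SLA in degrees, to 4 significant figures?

57.25°

B is at the origin; BH is horizontal with |BH| = 56.2 and H on the −x side, so H = (-56.20, 0.000). A1 meets BH tangentially, so LH is at right angles to BH, so L = H + (0, 12.8) = (-56.20, 12.80). Since LS ⟂ SA (tangency), |LA| = √(12.8² + 19.9²) = 23.66 regardless of where S sits on A1. So A lies on both circle(B, 60.75) and circle(L, 23.66); the above-BH intersection is A = (-49.34, 35.44). S is the foot of the tangent from A: S = (-43.89, 16.30).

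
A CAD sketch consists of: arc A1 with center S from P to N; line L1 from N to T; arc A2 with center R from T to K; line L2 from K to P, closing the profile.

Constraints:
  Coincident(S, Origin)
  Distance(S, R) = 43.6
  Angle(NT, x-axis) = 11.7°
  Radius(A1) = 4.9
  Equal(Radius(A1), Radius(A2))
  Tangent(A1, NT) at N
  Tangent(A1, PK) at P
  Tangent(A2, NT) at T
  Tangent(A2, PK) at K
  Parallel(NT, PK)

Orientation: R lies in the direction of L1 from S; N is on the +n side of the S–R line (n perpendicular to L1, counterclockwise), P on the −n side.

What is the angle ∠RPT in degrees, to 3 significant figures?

6.26°

The slot axis is L1's direction at 11.7°, so u = (cos 11.7°, sin 11.7°) = (0.979, 0.203) and n = (−sin 11.7°, cos 11.7°) = (-0.203, 0.979). S is at the origin and R lies 43.6 along u from S, so R = 43.6·u = (42.7, 8.84). Tangency of A1 to both parallel lines with radius 4.9 puts N and P at S ± 4.9·n: N = (-0.994, 4.80), P = (0.994, -4.80). Equal radii place T and K the same way about R: T = R + 4.9·n = (41.7, 13.6), K = R − 4.9·n = (43.7, 4.04). Then cos ∠RPT = PR·PT / (|PR||PT|), giving 6.26°.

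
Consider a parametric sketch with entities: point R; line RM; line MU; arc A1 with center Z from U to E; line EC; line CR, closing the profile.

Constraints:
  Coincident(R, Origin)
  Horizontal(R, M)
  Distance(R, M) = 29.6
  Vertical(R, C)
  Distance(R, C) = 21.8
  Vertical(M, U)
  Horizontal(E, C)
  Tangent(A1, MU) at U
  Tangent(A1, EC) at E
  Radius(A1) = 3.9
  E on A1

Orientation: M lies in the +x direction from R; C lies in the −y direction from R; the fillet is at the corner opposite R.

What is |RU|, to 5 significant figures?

34.591

R is at the origin; RM is horizontal with |RM| = 29.6 and M on the +x side, so M = (29.600, 0.0000). RC is vertical with |RC| = 21.8 and C on the −y side, so C = (0.0000, -21.800). The virtual corner opposite R is at (29.600, -21.800). A1 meets MU tangentially, so ZU is at right angles to MU and A1 meets EC tangentially, so ZE is at right angles to EC, with radius 3.9, so the center Z sits 3.9 in from both sides at Z = (25.700, -17.900). That places the tangent points at U = (29.600, -17.900) on MU and E = (25.700, -21.800) on EC. Then |RU| = |U − R| = 34.591.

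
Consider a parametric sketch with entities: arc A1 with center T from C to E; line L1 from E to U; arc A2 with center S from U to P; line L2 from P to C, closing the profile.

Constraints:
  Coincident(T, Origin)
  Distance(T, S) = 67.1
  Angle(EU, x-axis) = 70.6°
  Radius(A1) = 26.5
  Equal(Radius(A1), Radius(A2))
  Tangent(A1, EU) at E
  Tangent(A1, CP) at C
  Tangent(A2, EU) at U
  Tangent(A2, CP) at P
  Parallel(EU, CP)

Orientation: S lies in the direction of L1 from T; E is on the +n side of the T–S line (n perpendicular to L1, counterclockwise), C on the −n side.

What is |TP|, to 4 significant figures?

72.14

The slot axis is L1's direction at 70.6°, so u = (cos 70.6°, sin 70.6°) = (0.3322, 0.9432) and n = (−sin 70.6°, cos 70.6°) = (-0.9432, 0.3322). T is at the origin and S lies 67.1 along u from T, so S = 67.1·u = (22.29, 63.29). Tangency of A1 to both parallel lines with radius 26.5 puts E and C at T ± 26.5·n: E = (-25.00, 8.802), C = (25.00, -8.802). Equal radii place U and P the same way about S: U = S + 26.5·n = (-2.707, 72.09), P = S − 26.5·n = (47.28, 54.49). Then |TP| = |P − T| = 72.14.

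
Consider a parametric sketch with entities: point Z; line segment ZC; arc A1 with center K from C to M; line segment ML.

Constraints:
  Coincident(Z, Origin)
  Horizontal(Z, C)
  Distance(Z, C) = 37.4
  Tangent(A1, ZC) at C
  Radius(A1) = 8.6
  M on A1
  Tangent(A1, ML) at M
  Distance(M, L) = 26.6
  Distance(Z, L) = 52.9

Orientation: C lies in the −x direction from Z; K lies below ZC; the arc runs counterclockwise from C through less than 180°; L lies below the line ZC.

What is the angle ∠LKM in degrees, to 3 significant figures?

72.1°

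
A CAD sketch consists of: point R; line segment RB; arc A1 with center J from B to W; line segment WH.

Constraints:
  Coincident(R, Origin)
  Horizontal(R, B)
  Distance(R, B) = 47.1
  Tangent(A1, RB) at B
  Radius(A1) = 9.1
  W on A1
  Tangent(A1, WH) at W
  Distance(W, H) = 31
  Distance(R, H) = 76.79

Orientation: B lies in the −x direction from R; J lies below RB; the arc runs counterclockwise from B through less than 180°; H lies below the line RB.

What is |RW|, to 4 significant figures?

55.34

R is at the origin; RB is horizontal with |RB| = 47.1 and B on the −x side, so B = (-47.10, 0.000). A1 meets RB tangentially, so JB is at right angles to RB, so J = B + (0, -9.1) = (-47.10, -9.100). Since JW ⟂ WH (tangency), |JH| = √(9.1² + 31.0²) = 32.31 regardless of where W sits on A1. So H lies on both circle(R, 76.79) and circle(J, 32.31); the below-RB intersection is H = (-69.73, -32.16). W is the foot of the tangent from H: W = (-55.13, -4.812).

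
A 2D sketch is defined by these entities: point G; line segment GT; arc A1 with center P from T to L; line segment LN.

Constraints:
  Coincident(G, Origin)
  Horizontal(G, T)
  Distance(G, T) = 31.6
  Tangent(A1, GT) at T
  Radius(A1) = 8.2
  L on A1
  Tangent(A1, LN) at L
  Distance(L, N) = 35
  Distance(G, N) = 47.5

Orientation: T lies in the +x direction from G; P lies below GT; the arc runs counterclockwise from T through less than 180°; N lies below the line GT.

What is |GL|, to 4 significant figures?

24.64

G is at the origin; GT is horizontal with |GT| = 31.6 and T on the +x side, so T = (31.60, 0.000). Since A1 is tangent to GT there, PT ⟂ GT, so P = T + (0, -8.2) = (31.60, -8.200). Since PL ⟂ LN (tangency), |PN| = √(8.2² + 35.0²) = 35.95 regardless of where L sits on A1. So N lies on both circle(G, 47.5) and circle(P, 35.95); the below-GT intersection is N = (21.07, -42.57). L is the foot of the tangent from N: L = (23.42, -7.650).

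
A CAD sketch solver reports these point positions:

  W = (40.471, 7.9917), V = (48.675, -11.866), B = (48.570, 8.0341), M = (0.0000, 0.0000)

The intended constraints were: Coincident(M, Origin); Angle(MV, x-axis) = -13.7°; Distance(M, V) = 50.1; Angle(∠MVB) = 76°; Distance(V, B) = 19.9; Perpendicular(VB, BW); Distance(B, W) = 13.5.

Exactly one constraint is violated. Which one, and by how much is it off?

Distance(B, W) = 13.5 — off by 5.40.

M = (0.00, 0.00) ✓; MV at -13.70° ✓; |MV| = 50.10 ✓; ∠MVB = 76.00° ✓; |VB| = 19.90 ✓; ∠(VB, BW) = 90.00° ✓; |BW| = 8.099 ✗.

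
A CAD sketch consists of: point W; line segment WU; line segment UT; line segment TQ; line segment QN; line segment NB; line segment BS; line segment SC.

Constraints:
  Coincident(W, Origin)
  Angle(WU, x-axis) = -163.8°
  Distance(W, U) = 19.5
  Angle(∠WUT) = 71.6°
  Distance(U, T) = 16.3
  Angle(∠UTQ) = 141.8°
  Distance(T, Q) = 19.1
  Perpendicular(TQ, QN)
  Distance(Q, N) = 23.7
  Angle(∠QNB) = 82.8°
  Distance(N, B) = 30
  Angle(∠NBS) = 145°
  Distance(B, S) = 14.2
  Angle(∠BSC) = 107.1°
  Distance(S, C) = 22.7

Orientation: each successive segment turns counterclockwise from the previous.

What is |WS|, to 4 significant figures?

26.76

W is at the origin; WU runs at -163.8° with length 19.5, so U = (-18.73, -5.440). ∠WUT = 71.6° gives UT at -55.40° from the x-axis; with |UT| = 16.3, T = (-9.470, -18.86). ∠UTQ = 141.8° gives TQ at -17.20° from the x-axis; with |TQ| = 19.1, Q = (8.776, -24.51). TQ ⟂ QN, so QN runs at 72.80°; with |QN| = 23.7, N = (15.78, -1.865). ∠QNB = 82.8° gives NB at 170.0° from the x-axis; with |NB| = 30.0, B = (-13.76, 3.344). ∠NBS = 145.0° gives BS at -155.0° from the x-axis; with |BS| = 14.2, S = (-26.63, -2.657). Then |WS| = |S − W| = 26.76.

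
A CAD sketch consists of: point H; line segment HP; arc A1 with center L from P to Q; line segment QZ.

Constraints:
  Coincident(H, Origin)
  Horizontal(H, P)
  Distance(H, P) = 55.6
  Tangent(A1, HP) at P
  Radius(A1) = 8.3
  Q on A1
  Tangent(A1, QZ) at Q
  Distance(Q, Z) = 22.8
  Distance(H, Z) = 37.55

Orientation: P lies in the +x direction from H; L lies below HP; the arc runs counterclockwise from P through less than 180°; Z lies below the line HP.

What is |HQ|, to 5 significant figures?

50.041

Checks: |LQ| = 8.300 ✓; ∠(LQ, QZ) = 90.00° ✓; |QZ| = 22.80 ✓; |HZ| = 37.55 ✓.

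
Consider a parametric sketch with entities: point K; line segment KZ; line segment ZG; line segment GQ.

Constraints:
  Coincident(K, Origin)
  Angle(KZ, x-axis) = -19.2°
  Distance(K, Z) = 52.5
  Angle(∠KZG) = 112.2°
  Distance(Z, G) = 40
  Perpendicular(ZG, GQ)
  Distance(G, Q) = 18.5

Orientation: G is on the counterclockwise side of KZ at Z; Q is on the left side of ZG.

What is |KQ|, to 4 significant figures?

66.98

K is at the origin; KZ runs at -19.2° with length 52.5, so Z = 52.5·(cos -19.2°, sin -19.2°) = (49.58, -17.27). ∠KZG = 112.2°, so ZG runs at -19.2° + (180° − 112.2°) = 48.60° from the x-axis; with |ZG| = 40.0, G = Z + 40.0·(cos 48.60°, sin 48.60°) = (76.03, 12.74). The perpendicularity gives GQ at right angles to ZG; with |GQ| = 18.5 on the left of ZG, Q = G + 18.5·(-0.7501, 0.6613) = (62.16, 24.97). Then |KQ| = |Q − K| = 66.98.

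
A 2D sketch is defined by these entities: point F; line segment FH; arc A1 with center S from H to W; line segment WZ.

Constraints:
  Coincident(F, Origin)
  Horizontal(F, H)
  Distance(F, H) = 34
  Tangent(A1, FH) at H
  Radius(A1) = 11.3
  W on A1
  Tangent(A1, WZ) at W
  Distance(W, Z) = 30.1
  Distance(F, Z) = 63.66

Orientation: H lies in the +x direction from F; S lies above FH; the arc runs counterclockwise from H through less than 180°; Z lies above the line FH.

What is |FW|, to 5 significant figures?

46.091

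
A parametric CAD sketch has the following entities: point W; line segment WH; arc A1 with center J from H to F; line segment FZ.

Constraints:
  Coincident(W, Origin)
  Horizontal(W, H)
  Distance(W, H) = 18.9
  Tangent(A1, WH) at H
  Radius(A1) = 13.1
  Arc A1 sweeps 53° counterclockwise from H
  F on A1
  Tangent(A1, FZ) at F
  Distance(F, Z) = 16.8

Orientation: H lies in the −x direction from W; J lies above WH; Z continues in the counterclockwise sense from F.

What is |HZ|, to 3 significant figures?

27.8

W is at the origin; W and H share the same y with |WH| = 18.9 and H on the −x side, so H = (-18.9, 0.00). Tangency of A1 to WH means the radius JH is perpendicular to WH, so J = H + (0, 13.1) = (-18.9, 13.1). On A1, H sits at bearing -90° from J; a 53° counterclockwise sweep puts F at bearing -37°, so F = J + 13.1·(cos -37°, sin -37°) = (-8.44, 5.22). A1 meets FZ tangentially, so JF is at right angles to FZ, so FZ runs along (−sin -37°, cos -37°); with |FZ| = 16.8, Z = (1.67, 18.6). Then |HZ| = |Z − H| = 27.8.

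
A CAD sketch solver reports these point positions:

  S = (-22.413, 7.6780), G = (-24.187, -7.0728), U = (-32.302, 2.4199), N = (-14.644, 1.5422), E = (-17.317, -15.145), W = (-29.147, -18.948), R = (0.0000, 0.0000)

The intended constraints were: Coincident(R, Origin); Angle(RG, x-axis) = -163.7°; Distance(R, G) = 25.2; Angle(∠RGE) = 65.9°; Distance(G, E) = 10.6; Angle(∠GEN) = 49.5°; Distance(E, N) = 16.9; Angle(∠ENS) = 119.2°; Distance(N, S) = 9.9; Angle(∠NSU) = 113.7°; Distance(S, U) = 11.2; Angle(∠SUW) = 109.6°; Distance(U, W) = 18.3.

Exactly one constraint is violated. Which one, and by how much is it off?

Distance(U, W) = 18.3 — off by 3.30.

R = (0.00, 0.00) ✓; RG at -163.7° ✓; |RG| = 25.20 ✓; ∠RGE = 65.90° ✓; |GE| = 10.60 ✓; ∠GEN = 49.50° ✓; |EN| = 16.90 ✓; ∠ENS = 119.2° ✓; |NS| = 9.900 ✓; ∠NSU = 113.7° ✓; |SU| = 11.20 ✓; ∠SUW = 109.6° ✓; |UW| = 21.60 ✗.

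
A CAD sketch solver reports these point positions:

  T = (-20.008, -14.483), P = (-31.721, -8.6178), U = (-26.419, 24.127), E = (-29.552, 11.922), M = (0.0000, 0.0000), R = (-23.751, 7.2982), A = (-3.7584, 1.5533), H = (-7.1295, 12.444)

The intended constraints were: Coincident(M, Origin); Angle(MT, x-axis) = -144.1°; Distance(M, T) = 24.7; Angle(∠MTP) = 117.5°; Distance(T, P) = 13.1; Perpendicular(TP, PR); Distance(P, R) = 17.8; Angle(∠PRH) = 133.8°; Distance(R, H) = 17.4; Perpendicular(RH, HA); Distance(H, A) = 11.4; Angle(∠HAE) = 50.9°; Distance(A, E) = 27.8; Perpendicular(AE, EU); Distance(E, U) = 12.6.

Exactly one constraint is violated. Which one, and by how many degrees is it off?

Perpendicular(AE, EU) — off by 7.50°.

M = (0.00, 0.00) ✓; MT at -144.1° ✓; |MT| = 24.70 ✓; ∠MTP = 117.5° ✓; |TP| = 13.10 ✓; ∠(TP, PR) = 90.00° ✓; |PR| = 17.80 ✓; ∠PRH = 133.8° ✓; |RH| = 17.40 ✓; ∠(RH, HA) = 90.00° ✓; |HA| = 11.40 ✓; ∠HAE = 50.90° ✓; |AE| = 27.80 ✓; ∠(AE, EU) = 82.50° ✗; |EU| = 12.60 ✓.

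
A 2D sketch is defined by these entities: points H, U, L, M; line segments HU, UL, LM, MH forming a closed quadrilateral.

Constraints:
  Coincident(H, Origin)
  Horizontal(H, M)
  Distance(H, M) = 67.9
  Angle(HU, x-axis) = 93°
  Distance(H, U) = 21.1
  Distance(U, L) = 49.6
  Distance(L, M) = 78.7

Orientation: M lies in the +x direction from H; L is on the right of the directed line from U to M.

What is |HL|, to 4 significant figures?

28.87

H is at the origin; H and M share the same y with |HM| = 67.9 and M in +x, so M = (67.9, 0). HU runs at 93.0° with |HU| = 21.1, so U = (-1.104, 21.07). L is determined by |UL| = 49.6 and |LM| = 78.7 together: it lies at the intersection of circle(U, 49.6) and circle(M, 78.7). With |UM| = 72.15, the foot of the radical line on UM is 10.20 from U and the perpendicular offset is √(49.6² − 10.20²) = 48.54. Taking the right-of-UM solution: L = (-5.523, -28.33).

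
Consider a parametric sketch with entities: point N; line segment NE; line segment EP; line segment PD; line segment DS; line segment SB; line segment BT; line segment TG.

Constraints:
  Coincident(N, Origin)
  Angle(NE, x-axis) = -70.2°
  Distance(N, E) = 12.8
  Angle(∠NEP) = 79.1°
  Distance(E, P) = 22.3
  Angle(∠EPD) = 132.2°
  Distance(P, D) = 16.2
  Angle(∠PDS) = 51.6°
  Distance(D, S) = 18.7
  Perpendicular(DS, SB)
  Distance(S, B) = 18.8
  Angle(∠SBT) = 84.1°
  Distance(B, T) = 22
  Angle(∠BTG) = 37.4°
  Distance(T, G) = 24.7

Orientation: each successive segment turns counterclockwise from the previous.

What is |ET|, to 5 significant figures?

35.576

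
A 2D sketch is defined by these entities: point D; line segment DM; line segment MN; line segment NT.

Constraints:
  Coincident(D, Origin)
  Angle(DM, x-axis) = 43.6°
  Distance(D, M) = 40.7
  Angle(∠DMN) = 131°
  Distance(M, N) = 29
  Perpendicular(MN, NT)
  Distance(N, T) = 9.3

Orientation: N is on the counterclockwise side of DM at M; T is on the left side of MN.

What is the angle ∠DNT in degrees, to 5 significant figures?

61.125°

D is at the origin; DM runs at 43.6° with length 40.7, so M = 40.7·(cos 43.6°, sin 43.6°) = (29.474, 28.068). ∠DMN = 131.0°, so MN runs at 43.6° + (180° − 131.0°) = 92.600° from the x-axis; with |MN| = 29.0, N = M + 29.0·(cos 92.600°, sin 92.600°) = (28.158, 57.038). MN ⟂ NT; with |NT| = 9.3 on the left of MN, T = N + 9.3·(-0.99897, -0.045363) = (18.868, 56.616). Then cos ∠DNT = ND·NT / (|ND||NT|), giving 61.125°.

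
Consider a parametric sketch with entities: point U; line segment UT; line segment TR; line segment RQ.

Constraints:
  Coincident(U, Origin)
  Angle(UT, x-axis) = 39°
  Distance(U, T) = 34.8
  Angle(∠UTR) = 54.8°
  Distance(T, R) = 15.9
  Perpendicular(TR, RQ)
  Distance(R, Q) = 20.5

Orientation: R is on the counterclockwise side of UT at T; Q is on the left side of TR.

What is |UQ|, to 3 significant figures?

8.96

U is at the origin; UT runs at 39.0° with length 34.8, so T = 34.8·(cos 39.0°, sin 39.0°) = (27.0, 21.9). ∠UTR = 54.8°, so TR runs at 39.0° + (180° − 54.8°) = 164° from the x-axis; with |TR| = 15.9, R = T + 15.9·(cos 164°, sin 164°) = (11.7, 26.2). The perpendicularity gives RQ at right angles to TR; with |RQ| = 20.5 on the left of TR, Q = R + 20.5·(-0.272, -0.962) = (6.16, 6.50). Then |UQ| = |Q − U| = 8.96.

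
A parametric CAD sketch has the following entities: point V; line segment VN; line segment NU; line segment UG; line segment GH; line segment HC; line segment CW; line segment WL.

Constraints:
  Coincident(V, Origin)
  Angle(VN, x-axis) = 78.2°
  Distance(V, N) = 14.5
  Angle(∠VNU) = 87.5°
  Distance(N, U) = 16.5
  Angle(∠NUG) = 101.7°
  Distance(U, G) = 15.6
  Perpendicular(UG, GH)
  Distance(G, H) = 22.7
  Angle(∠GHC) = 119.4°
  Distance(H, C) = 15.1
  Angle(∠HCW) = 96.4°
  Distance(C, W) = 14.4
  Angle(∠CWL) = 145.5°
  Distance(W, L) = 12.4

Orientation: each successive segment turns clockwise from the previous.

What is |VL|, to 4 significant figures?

21.25

∠HCW = 96.4° gives CW at 33.20° from the x-axis; with |CW| = 14.4, W = (0.8108, 16.93). ∠CWL = 145.5° gives WL at -1.300° from the x-axis; with |WL| = 12.4, L = (13.21, 16.65). Then |VL| = |L − V| = 21.25.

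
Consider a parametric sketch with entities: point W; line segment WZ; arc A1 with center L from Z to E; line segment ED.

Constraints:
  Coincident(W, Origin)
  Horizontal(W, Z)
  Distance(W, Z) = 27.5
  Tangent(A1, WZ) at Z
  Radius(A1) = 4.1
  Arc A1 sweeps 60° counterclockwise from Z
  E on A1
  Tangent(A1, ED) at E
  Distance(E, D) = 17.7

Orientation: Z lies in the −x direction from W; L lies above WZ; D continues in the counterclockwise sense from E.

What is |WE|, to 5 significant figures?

24.037

W is at the origin; W and Z share the same y with |WZ| = 27.5 and Z on the −x side, so Z = (-27.500, 0.0000). A1 meets WZ tangentially, so LZ is at right angles to WZ, so L = Z + (0, 4.1) = (-27.500, 4.1000). On A1, Z sits at bearing -90° from L; a 60° counterclockwise sweep puts E at bearing -30°, so E = L + 4.1·(cos -30°, sin -30°) = (-23.949, 2.0500). Then |WE| = |E − W| = 24.037.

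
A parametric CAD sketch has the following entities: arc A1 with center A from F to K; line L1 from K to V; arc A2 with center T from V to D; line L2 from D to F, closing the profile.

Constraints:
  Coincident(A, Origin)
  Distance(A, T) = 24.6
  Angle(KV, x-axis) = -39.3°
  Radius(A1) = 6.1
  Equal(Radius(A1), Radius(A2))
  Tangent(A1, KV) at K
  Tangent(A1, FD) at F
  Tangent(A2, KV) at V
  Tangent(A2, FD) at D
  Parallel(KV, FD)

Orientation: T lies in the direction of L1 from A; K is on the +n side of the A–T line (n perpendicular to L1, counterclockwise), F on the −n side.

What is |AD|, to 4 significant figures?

25.35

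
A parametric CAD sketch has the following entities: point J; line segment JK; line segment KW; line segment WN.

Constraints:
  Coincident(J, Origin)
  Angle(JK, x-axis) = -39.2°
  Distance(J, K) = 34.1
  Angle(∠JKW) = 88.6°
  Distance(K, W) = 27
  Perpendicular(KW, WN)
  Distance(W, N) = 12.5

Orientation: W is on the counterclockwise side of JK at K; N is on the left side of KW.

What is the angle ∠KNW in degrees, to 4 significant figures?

65.16°

J is at the origin; JK runs at -39.2° with length 34.1, so K = 34.1·(cos -39.2°, sin -39.2°) = (26.43, -21.55). ∠JKW = 88.6°, so KW runs at -39.2° + (180° − 88.6°) = 52.20° from the x-axis; with |KW| = 27.0, W = K + 27.0·(cos 52.20°, sin 52.20°) = (42.97, -0.2180). The perpendicularity gives WN at right angles to KW; with |WN| = 12.5 on the left of KW, N = W + 12.5·(-0.7902, 0.6129) = (33.10, 7.443). Then cos ∠KNW = NK·NW / (|NK||NW|), giving 65.16°.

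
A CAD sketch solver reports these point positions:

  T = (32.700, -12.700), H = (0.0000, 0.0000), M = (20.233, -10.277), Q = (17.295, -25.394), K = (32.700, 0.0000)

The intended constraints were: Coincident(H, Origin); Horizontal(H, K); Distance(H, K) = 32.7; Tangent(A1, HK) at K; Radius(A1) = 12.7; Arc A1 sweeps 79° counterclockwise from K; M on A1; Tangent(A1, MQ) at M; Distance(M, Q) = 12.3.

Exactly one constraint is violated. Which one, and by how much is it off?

Distance(M, Q) = 12.3 — off by 3.10.

H = (0.00, 0.00) ✓; H.y = 0.00, K.y = 0.00 ✓; |HK| = 32.70 ✓; ∠(TK, KH) = 90.00° ✓; |TK| = 12.70 ✓; bearing(T→M) − bearing(T→K) = 79.00° ✓; |TM| = 12.70 ✓; ∠(TM, MQ) = 90.00° ✓; |MQ| = 15.40 ✗.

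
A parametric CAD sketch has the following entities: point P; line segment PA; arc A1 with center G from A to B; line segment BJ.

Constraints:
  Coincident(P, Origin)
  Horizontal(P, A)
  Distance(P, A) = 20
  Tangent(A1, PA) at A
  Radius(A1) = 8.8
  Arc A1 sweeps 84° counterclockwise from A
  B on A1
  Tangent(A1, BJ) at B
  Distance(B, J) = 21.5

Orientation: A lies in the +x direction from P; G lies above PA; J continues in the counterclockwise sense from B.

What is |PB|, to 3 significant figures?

29.8

P is at the origin; PA is horizontal with |PA| = 20.0 and A on the +x side, so A = (20.0, 0.00). Tangency of A1 to PA means the radius GA is perpendicular to PA, so G = A + (0, 8.8) = (20.0, 8.80). On A1, A sits at bearing -90° from G; an 84° counterclockwise sweep puts B at bearing -6°, so B = G + 8.8·(cos -6°, sin -6°) = (28.8, 7.88). Then |PB| = |B − P| = 29.8.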